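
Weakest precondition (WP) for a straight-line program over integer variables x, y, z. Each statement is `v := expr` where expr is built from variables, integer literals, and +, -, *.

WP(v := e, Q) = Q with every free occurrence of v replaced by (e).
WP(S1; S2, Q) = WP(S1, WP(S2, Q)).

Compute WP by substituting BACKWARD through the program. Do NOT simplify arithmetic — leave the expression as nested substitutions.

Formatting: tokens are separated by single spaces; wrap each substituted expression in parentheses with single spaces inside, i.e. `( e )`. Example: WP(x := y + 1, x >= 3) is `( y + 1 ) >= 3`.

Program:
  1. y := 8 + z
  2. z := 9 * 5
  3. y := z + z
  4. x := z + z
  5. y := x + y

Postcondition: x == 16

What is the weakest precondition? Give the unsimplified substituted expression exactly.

Answer: ( ( 9 * 5 ) + ( 9 * 5 ) ) == 16

Derivation:
post: x == 16
stmt 5: y := x + y  -- replace 0 occurrence(s) of y with (x + y)
  => x == 16
stmt 4: x := z + z  -- replace 1 occurrence(s) of x with (z + z)
  => ( z + z ) == 16
stmt 3: y := z + z  -- replace 0 occurrence(s) of y with (z + z)
  => ( z + z ) == 16
stmt 2: z := 9 * 5  -- replace 2 occurrence(s) of z with (9 * 5)
  => ( ( 9 * 5 ) + ( 9 * 5 ) ) == 16
stmt 1: y := 8 + z  -- replace 0 occurrence(s) of y with (8 + z)
  => ( ( 9 * 5 ) + ( 9 * 5 ) ) == 16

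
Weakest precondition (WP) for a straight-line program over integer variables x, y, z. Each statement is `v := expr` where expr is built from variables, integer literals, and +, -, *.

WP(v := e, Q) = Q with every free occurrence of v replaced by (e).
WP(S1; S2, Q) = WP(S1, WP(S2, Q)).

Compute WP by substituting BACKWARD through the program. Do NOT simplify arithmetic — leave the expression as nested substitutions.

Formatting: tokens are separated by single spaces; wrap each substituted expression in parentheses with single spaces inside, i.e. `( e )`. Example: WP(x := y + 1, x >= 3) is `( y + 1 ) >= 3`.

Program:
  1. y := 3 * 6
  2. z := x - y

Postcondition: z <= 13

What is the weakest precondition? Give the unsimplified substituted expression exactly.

post: z <= 13
stmt 2: z := x - y  -- replace 1 occurrence(s) of z with (x - y)
  => ( x - y ) <= 13
stmt 1: y := 3 * 6  -- replace 1 occurrence(s) of y with (3 * 6)
  => ( x - ( 3 * 6 ) ) <= 13

Answer: ( x - ( 3 * 6 ) ) <= 13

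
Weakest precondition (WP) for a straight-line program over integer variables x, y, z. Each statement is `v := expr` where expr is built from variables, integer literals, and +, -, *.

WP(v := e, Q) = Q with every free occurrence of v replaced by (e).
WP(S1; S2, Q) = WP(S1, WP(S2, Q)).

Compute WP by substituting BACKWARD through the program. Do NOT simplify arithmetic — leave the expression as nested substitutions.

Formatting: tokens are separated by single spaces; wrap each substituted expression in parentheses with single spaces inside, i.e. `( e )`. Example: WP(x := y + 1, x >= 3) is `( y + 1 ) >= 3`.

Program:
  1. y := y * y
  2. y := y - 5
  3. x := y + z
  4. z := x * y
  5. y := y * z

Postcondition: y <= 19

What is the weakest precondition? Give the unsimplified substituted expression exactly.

Answer: ( ( ( y * y ) - 5 ) * ( ( ( ( y * y ) - 5 ) + z ) * ( ( y * y ) - 5 ) ) ) <= 19

Derivation:
post: y <= 19
stmt 5: y := y * z  -- replace 1 occurrence(s) of y with (y * z)
  => ( y * z ) <= 19
stmt 4: z := x * y  -- replace 1 occurrence(s) of z with (x * y)
  => ( y * ( x * y ) ) <= 19
stmt 3: x := y + z  -- replace 1 occurrence(s) of x with (y + z)
  => ( y * ( ( y + z ) * y ) ) <= 19
stmt 2: y := y - 5  -- replace 3 occurrence(s) of y with (y - 5)
  => ( ( y - 5 ) * ( ( ( y - 5 ) + z ) * ( y - 5 ) ) ) <= 19
stmt 1: y := y * y  -- replace 3 occurrence(s) of y with (y * y)
  => ( ( ( y * y ) - 5 ) * ( ( ( ( y * y ) - 5 ) + z ) * ( ( y * y ) - 5 ) ) ) <= 19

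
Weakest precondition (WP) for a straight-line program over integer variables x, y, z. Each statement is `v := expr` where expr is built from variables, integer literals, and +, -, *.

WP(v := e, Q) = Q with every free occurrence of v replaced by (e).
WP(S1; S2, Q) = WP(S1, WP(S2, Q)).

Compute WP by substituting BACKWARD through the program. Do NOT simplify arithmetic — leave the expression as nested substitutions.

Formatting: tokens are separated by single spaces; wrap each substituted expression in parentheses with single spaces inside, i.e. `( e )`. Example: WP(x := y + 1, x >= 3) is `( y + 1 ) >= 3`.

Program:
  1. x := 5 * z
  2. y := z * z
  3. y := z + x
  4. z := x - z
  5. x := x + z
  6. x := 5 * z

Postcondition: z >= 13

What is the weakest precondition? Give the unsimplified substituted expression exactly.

post: z >= 13
stmt 6: x := 5 * z  -- replace 0 occurrence(s) of x with (5 * z)
  => z >= 13
stmt 5: x := x + z  -- replace 0 occurrence(s) of x with (x + z)
  => z >= 13
stmt 4: z := x - z  -- replace 1 occurrence(s) of z with (x - z)
  => ( x - z ) >= 13
stmt 3: y := z + x  -- replace 0 occurrence(s) of y with (z + x)
  => ( x - z ) >= 13
stmt 2: y := z * z  -- replace 0 occurrence(s) of y with (z * z)
  => ( x - z ) >= 13
stmt 1: x := 5 * z  -- replace 1 occurrence(s) of x with (5 * z)
  => ( ( 5 * z ) - z ) >= 13

Answer: ( ( 5 * z ) - z ) >= 13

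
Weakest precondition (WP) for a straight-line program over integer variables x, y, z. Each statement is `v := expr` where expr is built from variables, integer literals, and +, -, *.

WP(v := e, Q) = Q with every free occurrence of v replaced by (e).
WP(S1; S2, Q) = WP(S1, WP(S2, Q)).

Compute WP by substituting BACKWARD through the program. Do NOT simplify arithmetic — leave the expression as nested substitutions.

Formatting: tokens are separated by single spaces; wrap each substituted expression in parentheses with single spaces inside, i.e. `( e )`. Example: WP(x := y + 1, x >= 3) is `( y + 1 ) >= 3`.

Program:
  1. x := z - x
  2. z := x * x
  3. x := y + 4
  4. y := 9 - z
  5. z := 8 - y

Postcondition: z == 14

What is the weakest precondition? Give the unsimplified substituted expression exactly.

Answer: ( 8 - ( 9 - ( ( z - x ) * ( z - x ) ) ) ) == 14

Derivation:
post: z == 14
stmt 5: z := 8 - y  -- replace 1 occurrence(s) of z with (8 - y)
  => ( 8 - y ) == 14
stmt 4: y := 9 - z  -- replace 1 occurrence(s) of y with (9 - z)
  => ( 8 - ( 9 - z ) ) == 14
stmt 3: x := y + 4  -- replace 0 occurrence(s) of x with (y + 4)
  => ( 8 - ( 9 - z ) ) == 14
stmt 2: z := x * x  -- replace 1 occurrence(s) of z with (x * x)
  => ( 8 - ( 9 - ( x * x ) ) ) == 14
stmt 1: x := z - x  -- replace 2 occurrence(s) of x with (z - x)
  => ( 8 - ( 9 - ( ( z - x ) * ( z - x ) ) ) ) == 14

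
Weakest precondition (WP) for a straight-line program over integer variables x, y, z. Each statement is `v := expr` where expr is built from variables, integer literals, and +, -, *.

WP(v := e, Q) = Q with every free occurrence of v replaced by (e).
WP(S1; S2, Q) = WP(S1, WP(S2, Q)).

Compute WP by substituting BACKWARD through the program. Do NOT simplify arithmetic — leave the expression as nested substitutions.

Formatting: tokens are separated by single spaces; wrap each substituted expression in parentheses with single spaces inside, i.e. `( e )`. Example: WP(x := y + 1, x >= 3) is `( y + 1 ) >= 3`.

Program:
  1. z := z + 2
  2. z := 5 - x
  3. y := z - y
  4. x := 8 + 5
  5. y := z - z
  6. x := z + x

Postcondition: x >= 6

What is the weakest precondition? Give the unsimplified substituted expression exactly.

post: x >= 6
stmt 6: x := z + x  -- replace 1 occurrence(s) of x with (z + x)
  => ( z + x ) >= 6
stmt 5: y := z - z  -- replace 0 occurrence(s) of y with (z - z)
  => ( z + x ) >= 6
stmt 4: x := 8 + 5  -- replace 1 occurrence(s) of x with (8 + 5)
  => ( z + ( 8 + 5 ) ) >= 6
stmt 3: y := z - y  -- replace 0 occurrence(s) of y with (z - y)
  => ( z + ( 8 + 5 ) ) >= 6
stmt 2: z := 5 - x  -- replace 1 occurrence(s) of z with (5 - x)
  => ( ( 5 - x ) + ( 8 + 5 ) ) >= 6
stmt 1: z := z + 2  -- replace 0 occurrence(s) of z with (z + 2)
  => ( ( 5 - x ) + ( 8 + 5 ) ) >= 6

Answer: ( ( 5 - x ) + ( 8 + 5 ) ) >= 6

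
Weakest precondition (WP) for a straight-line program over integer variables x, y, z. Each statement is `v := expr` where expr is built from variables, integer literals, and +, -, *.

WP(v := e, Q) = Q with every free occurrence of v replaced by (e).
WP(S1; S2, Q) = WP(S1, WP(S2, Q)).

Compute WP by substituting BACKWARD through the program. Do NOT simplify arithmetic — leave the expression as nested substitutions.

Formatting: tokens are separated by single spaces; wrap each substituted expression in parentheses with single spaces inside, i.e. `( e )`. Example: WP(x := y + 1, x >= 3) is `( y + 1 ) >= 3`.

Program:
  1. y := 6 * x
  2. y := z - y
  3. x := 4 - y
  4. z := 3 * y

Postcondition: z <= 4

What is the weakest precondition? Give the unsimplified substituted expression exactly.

post: z <= 4
stmt 4: z := 3 * y  -- replace 1 occurrence(s) of z with (3 * y)
  => ( 3 * y ) <= 4
stmt 3: x := 4 - y  -- replace 0 occurrence(s) of x with (4 - y)
  => ( 3 * y ) <= 4
stmt 2: y := z - y  -- replace 1 occurrence(s) of y with (z - y)
  => ( 3 * ( z - y ) ) <= 4
stmt 1: y := 6 * x  -- replace 1 occurrence(s) of y with (6 * x)
  => ( 3 * ( z - ( 6 * x ) ) ) <= 4

Answer: ( 3 * ( z - ( 6 * x ) ) ) <= 4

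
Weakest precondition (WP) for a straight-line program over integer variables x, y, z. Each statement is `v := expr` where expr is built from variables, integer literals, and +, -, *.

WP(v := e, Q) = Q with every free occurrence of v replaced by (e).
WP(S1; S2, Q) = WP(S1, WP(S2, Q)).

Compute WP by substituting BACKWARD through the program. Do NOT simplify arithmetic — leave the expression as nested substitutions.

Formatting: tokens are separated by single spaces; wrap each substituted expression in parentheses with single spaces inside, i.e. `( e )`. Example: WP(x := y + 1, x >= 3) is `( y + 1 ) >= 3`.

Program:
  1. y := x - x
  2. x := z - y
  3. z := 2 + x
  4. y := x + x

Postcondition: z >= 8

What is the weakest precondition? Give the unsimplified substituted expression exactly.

Answer: ( 2 + ( z - ( x - x ) ) ) >= 8

Derivation:
post: z >= 8
stmt 4: y := x + x  -- replace 0 occurrence(s) of y with (x + x)
  => z >= 8
stmt 3: z := 2 + x  -- replace 1 occurrence(s) of z with (2 + x)
  => ( 2 + x ) >= 8
stmt 2: x := z - y  -- replace 1 occurrence(s) of x with (z - y)
  => ( 2 + ( z - y ) ) >= 8
stmt 1: y := x - x  -- replace 1 occurrence(s) of y with (x - x)
  => ( 2 + ( z - ( x - x ) ) ) >= 8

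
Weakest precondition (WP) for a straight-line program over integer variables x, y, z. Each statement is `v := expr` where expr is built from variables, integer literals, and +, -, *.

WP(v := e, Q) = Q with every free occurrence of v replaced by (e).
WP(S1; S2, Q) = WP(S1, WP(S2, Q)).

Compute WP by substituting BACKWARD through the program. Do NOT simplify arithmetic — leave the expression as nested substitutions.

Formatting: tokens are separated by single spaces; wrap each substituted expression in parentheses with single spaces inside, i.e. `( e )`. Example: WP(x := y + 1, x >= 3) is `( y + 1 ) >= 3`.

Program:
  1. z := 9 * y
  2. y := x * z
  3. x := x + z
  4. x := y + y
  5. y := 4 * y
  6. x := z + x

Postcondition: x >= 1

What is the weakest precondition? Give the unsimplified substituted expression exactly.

Answer: ( ( 9 * y ) + ( ( x * ( 9 * y ) ) + ( x * ( 9 * y ) ) ) ) >= 1

Derivation:
post: x >= 1
stmt 6: x := z + x  -- replace 1 occurrence(s) of x with (z + x)
  => ( z + x ) >= 1
stmt 5: y := 4 * y  -- replace 0 occurrence(s) of y with (4 * y)
  => ( z + x ) >= 1
stmt 4: x := y + y  -- replace 1 occurrence(s) of x with (y + y)
  => ( z + ( y + y ) ) >= 1
stmt 3: x := x + z  -- replace 0 occurrence(s) of x with (x + z)
  => ( z + ( y + y ) ) >= 1
stmt 2: y := x * z  -- replace 2 occurrence(s) of y with (x * z)
  => ( z + ( ( x * z ) + ( x * z ) ) ) >= 1
stmt 1: z := 9 * y  -- replace 3 occurrence(s) of z with (9 * y)
  => ( ( 9 * y ) + ( ( x * ( 9 * y ) ) + ( x * ( 9 * y ) ) ) ) >= 1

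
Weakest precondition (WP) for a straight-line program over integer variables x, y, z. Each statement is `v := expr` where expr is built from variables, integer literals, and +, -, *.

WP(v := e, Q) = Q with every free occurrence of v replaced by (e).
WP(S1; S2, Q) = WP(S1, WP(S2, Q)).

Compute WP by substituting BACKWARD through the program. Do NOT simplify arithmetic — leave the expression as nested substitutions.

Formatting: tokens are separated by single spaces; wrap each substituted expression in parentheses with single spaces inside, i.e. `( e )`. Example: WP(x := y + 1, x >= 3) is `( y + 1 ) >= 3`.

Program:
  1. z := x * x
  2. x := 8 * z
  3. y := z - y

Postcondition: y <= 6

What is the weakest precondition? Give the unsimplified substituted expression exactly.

Answer: ( ( x * x ) - y ) <= 6

Derivation:
post: y <= 6
stmt 3: y := z - y  -- replace 1 occurrence(s) of y with (z - y)
  => ( z - y ) <= 6
stmt 2: x := 8 * z  -- replace 0 occurrence(s) of x with (8 * z)
  => ( z - y ) <= 6
stmt 1: z := x * x  -- replace 1 occurrence(s) of z with (x * x)
  => ( ( x * x ) - y ) <= 6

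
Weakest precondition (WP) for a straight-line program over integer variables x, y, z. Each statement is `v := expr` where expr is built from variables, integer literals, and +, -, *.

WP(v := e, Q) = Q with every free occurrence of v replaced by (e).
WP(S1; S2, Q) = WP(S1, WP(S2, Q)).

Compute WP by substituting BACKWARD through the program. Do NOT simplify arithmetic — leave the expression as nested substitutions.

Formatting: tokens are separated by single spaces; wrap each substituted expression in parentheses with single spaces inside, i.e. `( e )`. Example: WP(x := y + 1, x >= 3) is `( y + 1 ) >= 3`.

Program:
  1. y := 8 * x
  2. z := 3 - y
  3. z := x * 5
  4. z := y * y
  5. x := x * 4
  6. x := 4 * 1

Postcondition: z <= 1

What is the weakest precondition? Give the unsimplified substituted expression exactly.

Answer: ( ( 8 * x ) * ( 8 * x ) ) <= 1

Derivation:
post: z <= 1
stmt 6: x := 4 * 1  -- replace 0 occurrence(s) of x with (4 * 1)
  => z <= 1
stmt 5: x := x * 4  -- replace 0 occurrence(s) of x with (x * 4)
  => z <= 1
stmt 4: z := y * y  -- replace 1 occurrence(s) of z with (y * y)
  => ( y * y ) <= 1
stmt 3: z := x * 5  -- replace 0 occurrence(s) of z with (x * 5)
  => ( y * y ) <= 1
stmt 2: z := 3 - y  -- replace 0 occurrence(s) of z with (3 - y)
  => ( y * y ) <= 1
stmt 1: y := 8 * x  -- replace 2 occurrence(s) of y with (8 * x)
  => ( ( 8 * x ) * ( 8 * x ) ) <= 1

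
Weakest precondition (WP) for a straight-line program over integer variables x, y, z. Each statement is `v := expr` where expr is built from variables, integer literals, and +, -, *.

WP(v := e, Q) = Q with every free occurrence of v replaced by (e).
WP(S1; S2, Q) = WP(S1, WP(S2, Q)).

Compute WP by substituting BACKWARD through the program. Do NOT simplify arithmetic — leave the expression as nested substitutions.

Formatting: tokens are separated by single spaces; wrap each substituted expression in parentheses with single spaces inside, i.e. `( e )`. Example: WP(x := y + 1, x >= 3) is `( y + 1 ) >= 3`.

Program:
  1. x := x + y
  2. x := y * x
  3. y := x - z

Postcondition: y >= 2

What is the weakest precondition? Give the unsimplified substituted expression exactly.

Answer: ( ( y * ( x + y ) ) - z ) >= 2

Derivation:
post: y >= 2
stmt 3: y := x - z  -- replace 1 occurrence(s) of y with (x - z)
  => ( x - z ) >= 2
stmt 2: x := y * x  -- replace 1 occurrence(s) of x with (y * x)
  => ( ( y * x ) - z ) >= 2
stmt 1: x := x + y  -- replace 1 occurrence(s) of x with (x + y)
  => ( ( y * ( x + y ) ) - z ) >= 2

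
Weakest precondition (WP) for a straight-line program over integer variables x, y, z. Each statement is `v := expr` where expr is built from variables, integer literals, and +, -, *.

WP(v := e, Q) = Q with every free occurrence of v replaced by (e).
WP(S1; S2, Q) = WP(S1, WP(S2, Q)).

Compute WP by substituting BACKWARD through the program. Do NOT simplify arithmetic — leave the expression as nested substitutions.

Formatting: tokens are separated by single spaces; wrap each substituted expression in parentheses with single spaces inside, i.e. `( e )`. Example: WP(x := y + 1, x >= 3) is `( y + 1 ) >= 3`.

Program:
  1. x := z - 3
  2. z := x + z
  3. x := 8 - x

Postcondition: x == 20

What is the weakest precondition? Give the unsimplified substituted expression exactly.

Answer: ( 8 - ( z - 3 ) ) == 20

Derivation:
post: x == 20
stmt 3: x := 8 - x  -- replace 1 occurrence(s) of x with (8 - x)
  => ( 8 - x ) == 20
stmt 2: z := x + z  -- replace 0 occurrence(s) of z with (x + z)
  => ( 8 - x ) == 20
stmt 1: x := z - 3  -- replace 1 occurrence(s) of x with (z - 3)
  => ( 8 - ( z - 3 ) ) == 20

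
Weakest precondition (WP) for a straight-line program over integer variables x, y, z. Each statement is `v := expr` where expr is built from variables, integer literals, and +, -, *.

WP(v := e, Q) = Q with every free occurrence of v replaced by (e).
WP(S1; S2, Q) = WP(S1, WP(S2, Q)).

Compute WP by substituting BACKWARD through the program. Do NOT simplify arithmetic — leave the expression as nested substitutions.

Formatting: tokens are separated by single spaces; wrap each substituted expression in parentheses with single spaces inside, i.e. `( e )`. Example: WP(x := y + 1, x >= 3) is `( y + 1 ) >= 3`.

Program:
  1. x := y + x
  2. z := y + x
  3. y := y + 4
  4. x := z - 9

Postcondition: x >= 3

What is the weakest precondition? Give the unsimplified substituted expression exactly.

post: x >= 3
stmt 4: x := z - 9  -- replace 1 occurrence(s) of x with (z - 9)
  => ( z - 9 ) >= 3
stmt 3: y := y + 4  -- replace 0 occurrence(s) of y with (y + 4)
  => ( z - 9 ) >= 3
stmt 2: z := y + x  -- replace 1 occurrence(s) of z with (y + x)
  => ( ( y + x ) - 9 ) >= 3
stmt 1: x := y + x  -- replace 1 occurrence(s) of x with (y + x)
  => ( ( y + ( y + x ) ) - 9 ) >= 3

Answer: ( ( y + ( y + x ) ) - 9 ) >= 3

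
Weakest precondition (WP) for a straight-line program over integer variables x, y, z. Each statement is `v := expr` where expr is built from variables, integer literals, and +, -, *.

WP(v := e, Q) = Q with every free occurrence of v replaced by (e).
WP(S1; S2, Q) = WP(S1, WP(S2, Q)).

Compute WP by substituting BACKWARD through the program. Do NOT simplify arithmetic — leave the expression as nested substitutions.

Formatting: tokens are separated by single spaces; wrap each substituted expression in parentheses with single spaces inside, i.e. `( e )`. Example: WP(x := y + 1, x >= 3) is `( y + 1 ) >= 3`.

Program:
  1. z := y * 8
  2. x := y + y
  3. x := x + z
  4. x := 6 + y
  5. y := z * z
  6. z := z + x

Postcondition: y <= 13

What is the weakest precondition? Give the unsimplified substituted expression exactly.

post: y <= 13
stmt 6: z := z + x  -- replace 0 occurrence(s) of z with (z + x)
  => y <= 13
stmt 5: y := z * z  -- replace 1 occurrence(s) of y with (z * z)
  => ( z * z ) <= 13
stmt 4: x := 6 + y  -- replace 0 occurrence(s) of x with (6 + y)
  => ( z * z ) <= 13
stmt 3: x := x + z  -- replace 0 occurrence(s) of x with (x + z)
  => ( z * z ) <= 13
stmt 2: x := y + y  -- replace 0 occurrence(s) of x with (y + y)
  => ( z * z ) <= 13
stmt 1: z := y * 8  -- replace 2 occurrence(s) of z with (y * 8)
  => ( ( y * 8 ) * ( y * 8 ) ) <= 13

Answer: ( ( y * 8 ) * ( y * 8 ) ) <= 13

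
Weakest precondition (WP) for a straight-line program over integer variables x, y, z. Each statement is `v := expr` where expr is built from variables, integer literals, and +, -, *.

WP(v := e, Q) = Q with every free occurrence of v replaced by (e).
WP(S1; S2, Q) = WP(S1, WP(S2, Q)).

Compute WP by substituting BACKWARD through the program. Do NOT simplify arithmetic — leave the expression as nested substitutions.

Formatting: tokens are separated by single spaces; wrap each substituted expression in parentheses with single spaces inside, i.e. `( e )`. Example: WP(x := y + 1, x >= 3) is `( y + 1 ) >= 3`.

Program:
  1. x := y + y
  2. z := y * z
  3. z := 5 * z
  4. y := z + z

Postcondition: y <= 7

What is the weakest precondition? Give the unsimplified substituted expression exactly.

post: y <= 7
stmt 4: y := z + z  -- replace 1 occurrence(s) of y with (z + z)
  => ( z + z ) <= 7
stmt 3: z := 5 * z  -- replace 2 occurrence(s) of z with (5 * z)
  => ( ( 5 * z ) + ( 5 * z ) ) <= 7
stmt 2: z := y * z  -- replace 2 occurrence(s) of z with (y * z)
  => ( ( 5 * ( y * z ) ) + ( 5 * ( y * z ) ) ) <= 7
stmt 1: x := y + y  -- replace 0 occurrence(s) of x with (y + y)
  => ( ( 5 * ( y * z ) ) + ( 5 * ( y * z ) ) ) <= 7

Answer: ( ( 5 * ( y * z ) ) + ( 5 * ( y * z ) ) ) <= 7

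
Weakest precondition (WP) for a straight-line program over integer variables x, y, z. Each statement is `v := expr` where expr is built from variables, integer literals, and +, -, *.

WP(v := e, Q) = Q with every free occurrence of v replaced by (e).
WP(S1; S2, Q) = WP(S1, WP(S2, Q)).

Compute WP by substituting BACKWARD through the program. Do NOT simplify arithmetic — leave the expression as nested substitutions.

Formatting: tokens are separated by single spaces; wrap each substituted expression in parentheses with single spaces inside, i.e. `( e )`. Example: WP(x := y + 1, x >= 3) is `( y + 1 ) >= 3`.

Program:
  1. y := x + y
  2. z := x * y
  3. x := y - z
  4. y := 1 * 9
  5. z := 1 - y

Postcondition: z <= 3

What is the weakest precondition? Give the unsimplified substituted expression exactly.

Answer: ( 1 - ( 1 * 9 ) ) <= 3

Derivation:
post: z <= 3
stmt 5: z := 1 - y  -- replace 1 occurrence(s) of z with (1 - y)
  => ( 1 - y ) <= 3
stmt 4: y := 1 * 9  -- replace 1 occurrence(s) of y with (1 * 9)
  => ( 1 - ( 1 * 9 ) ) <= 3
stmt 3: x := y - z  -- replace 0 occurrence(s) of x with (y - z)
  => ( 1 - ( 1 * 9 ) ) <= 3
stmt 2: z := x * y  -- replace 0 occurrence(s) of z with (x * y)
  => ( 1 - ( 1 * 9 ) ) <= 3
stmt 1: y := x + y  -- replace 0 occurrence(s) of y with (x + y)
  => ( 1 - ( 1 * 9 ) ) <= 3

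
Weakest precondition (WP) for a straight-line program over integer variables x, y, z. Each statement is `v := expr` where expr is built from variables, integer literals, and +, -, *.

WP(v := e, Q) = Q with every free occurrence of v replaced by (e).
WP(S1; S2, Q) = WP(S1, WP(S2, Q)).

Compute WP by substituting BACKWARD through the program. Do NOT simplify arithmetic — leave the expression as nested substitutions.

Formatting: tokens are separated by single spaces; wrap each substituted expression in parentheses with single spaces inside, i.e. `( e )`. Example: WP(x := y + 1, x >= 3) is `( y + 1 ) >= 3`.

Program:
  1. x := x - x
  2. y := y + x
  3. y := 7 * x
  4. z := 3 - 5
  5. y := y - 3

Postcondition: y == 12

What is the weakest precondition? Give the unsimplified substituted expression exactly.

post: y == 12
stmt 5: y := y - 3  -- replace 1 occurrence(s) of y with (y - 3)
  => ( y - 3 ) == 12
stmt 4: z := 3 - 5  -- replace 0 occurrence(s) of z with (3 - 5)
  => ( y - 3 ) == 12
stmt 3: y := 7 * x  -- replace 1 occurrence(s) of y with (7 * x)
  => ( ( 7 * x ) - 3 ) == 12
stmt 2: y := y + x  -- replace 0 occurrence(s) of y with (y + x)
  => ( ( 7 * x ) - 3 ) == 12
stmt 1: x := x - x  -- replace 1 occurrence(s) of x with (x - x)
  => ( ( 7 * ( x - x ) ) - 3 ) == 12

Answer: ( ( 7 * ( x - x ) ) - 3 ) == 12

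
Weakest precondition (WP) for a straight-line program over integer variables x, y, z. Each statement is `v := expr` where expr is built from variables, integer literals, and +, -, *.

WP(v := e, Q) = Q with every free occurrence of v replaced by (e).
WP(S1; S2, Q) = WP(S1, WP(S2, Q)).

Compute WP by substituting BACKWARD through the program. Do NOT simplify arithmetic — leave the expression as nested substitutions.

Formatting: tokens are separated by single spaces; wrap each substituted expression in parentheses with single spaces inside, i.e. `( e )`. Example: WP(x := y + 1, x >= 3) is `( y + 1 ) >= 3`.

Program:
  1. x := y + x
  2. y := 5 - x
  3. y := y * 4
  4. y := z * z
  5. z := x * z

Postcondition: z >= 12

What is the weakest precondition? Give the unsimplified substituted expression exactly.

Answer: ( ( y + x ) * z ) >= 12

Derivation:
post: z >= 12
stmt 5: z := x * z  -- replace 1 occurrence(s) of z with (x * z)
  => ( x * z ) >= 12
stmt 4: y := z * z  -- replace 0 occurrence(s) of y with (z * z)
  => ( x * z ) >= 12
stmt 3: y := y * 4  -- replace 0 occurrence(s) of y with (y * 4)
  => ( x * z ) >= 12
stmt 2: y := 5 - x  -- replace 0 occurrence(s) of y with (5 - x)
  => ( x * z ) >= 12
stmt 1: x := y + x  -- replace 1 occurrence(s) of x with (y + x)
  => ( ( y + x ) * z ) >= 12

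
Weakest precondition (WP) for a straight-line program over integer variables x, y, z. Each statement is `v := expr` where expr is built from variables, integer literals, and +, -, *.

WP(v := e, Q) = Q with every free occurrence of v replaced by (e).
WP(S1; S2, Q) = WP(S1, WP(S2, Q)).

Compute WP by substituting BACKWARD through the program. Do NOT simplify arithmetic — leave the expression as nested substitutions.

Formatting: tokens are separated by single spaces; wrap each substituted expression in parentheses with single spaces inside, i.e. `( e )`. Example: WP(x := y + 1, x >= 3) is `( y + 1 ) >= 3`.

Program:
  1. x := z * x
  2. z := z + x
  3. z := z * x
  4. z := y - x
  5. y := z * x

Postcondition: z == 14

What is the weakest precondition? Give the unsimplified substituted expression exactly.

Answer: ( y - ( z * x ) ) == 14

Derivation:
post: z == 14
stmt 5: y := z * x  -- replace 0 occurrence(s) of y with (z * x)
  => z == 14
stmt 4: z := y - x  -- replace 1 occurrence(s) of z with (y - x)
  => ( y - x ) == 14
stmt 3: z := z * x  -- replace 0 occurrence(s) of z with (z * x)
  => ( y - x ) == 14
stmt 2: z := z + x  -- replace 0 occurrence(s) of z with (z + x)
  => ( y - x ) == 14
stmt 1: x := z * x  -- replace 1 occurrence(s) of x with (z * x)
  => ( y - ( z * x ) ) == 14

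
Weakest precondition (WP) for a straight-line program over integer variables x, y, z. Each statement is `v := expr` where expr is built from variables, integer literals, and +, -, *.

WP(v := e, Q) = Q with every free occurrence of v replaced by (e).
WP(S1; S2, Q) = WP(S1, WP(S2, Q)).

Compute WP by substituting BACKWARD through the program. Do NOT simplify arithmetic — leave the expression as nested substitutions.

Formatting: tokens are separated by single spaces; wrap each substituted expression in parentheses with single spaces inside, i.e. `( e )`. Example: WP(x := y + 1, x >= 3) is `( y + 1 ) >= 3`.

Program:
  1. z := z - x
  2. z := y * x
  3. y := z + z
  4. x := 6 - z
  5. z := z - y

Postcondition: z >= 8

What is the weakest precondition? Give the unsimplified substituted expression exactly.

post: z >= 8
stmt 5: z := z - y  -- replace 1 occurrence(s) of z with (z - y)
  => ( z - y ) >= 8
stmt 4: x := 6 - z  -- replace 0 occurrence(s) of x with (6 - z)
  => ( z - y ) >= 8
stmt 3: y := z + z  -- replace 1 occurrence(s) of y with (z + z)
  => ( z - ( z + z ) ) >= 8
stmt 2: z := y * x  -- replace 3 occurrence(s) of z with (y * x)
  => ( ( y * x ) - ( ( y * x ) + ( y * x ) ) ) >= 8
stmt 1: z := z - x  -- replace 0 occurrence(s) of z with (z - x)
  => ( ( y * x ) - ( ( y * x ) + ( y * x ) ) ) >= 8

Answer: ( ( y * x ) - ( ( y * x ) + ( y * x ) ) ) >= 8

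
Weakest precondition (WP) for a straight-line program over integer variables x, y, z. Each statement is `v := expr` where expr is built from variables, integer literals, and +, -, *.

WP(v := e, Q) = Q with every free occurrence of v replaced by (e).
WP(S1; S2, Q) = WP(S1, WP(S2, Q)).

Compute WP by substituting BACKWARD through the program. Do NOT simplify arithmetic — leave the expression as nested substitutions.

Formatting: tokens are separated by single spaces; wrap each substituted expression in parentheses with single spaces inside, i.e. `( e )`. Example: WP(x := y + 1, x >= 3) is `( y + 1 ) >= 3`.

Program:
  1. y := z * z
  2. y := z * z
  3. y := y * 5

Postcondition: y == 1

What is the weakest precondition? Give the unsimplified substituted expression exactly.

post: y == 1
stmt 3: y := y * 5  -- replace 1 occurrence(s) of y with (y * 5)
  => ( y * 5 ) == 1
stmt 2: y := z * z  -- replace 1 occurrence(s) of y with (z * z)
  => ( ( z * z ) * 5 ) == 1
stmt 1: y := z * z  -- replace 0 occurrence(s) of y with (z * z)
  => ( ( z * z ) * 5 ) == 1

Answer: ( ( z * z ) * 5 ) == 1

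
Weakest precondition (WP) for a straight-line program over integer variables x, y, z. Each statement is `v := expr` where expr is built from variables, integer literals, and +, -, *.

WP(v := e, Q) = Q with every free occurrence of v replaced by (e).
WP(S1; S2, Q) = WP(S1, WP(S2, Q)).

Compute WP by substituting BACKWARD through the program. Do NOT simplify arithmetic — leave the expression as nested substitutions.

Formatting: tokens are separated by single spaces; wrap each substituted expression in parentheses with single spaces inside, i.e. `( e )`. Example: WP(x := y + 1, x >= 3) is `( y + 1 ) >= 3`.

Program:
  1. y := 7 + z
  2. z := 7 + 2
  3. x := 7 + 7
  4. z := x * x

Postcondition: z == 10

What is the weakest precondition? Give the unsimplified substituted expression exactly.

post: z == 10
stmt 4: z := x * x  -- replace 1 occurrence(s) of z with (x * x)
  => ( x * x ) == 10
stmt 3: x := 7 + 7  -- replace 2 occurrence(s) of x with (7 + 7)
  => ( ( 7 + 7 ) * ( 7 + 7 ) ) == 10
stmt 2: z := 7 + 2  -- replace 0 occurrence(s) of z with (7 + 2)
  => ( ( 7 + 7 ) * ( 7 + 7 ) ) == 10
stmt 1: y := 7 + z  -- replace 0 occurrence(s) of y with (7 + z)
  => ( ( 7 + 7 ) * ( 7 + 7 ) ) == 10

Answer: ( ( 7 + 7 ) * ( 7 + 7 ) ) == 10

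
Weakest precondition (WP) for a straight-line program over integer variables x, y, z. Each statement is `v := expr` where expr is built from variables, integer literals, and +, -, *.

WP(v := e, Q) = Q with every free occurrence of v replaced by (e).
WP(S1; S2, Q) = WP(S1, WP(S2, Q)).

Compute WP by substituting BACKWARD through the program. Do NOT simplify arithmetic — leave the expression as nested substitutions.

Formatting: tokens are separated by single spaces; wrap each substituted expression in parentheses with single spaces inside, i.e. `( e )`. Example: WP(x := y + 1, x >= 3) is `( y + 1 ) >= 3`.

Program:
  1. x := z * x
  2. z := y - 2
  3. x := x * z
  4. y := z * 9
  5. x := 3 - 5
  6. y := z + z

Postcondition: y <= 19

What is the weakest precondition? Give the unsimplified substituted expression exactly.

Answer: ( ( y - 2 ) + ( y - 2 ) ) <= 19

Derivation:
post: y <= 19
stmt 6: y := z + z  -- replace 1 occurrence(s) of y with (z + z)
  => ( z + z ) <= 19
stmt 5: x := 3 - 5  -- replace 0 occurrence(s) of x with (3 - 5)
  => ( z + z ) <= 19
stmt 4: y := z * 9  -- replace 0 occurrence(s) of y with (z * 9)
  => ( z + z ) <= 19
stmt 3: x := x * z  -- replace 0 occurrence(s) of x with (x * z)
  => ( z + z ) <= 19
stmt 2: z := y - 2  -- replace 2 occurrence(s) of z with (y - 2)
  => ( ( y - 2 ) + ( y - 2 ) ) <= 19
stmt 1: x := z * x  -- replace 0 occurrence(s) of x with (z * x)
  => ( ( y - 2 ) + ( y - 2 ) ) <= 19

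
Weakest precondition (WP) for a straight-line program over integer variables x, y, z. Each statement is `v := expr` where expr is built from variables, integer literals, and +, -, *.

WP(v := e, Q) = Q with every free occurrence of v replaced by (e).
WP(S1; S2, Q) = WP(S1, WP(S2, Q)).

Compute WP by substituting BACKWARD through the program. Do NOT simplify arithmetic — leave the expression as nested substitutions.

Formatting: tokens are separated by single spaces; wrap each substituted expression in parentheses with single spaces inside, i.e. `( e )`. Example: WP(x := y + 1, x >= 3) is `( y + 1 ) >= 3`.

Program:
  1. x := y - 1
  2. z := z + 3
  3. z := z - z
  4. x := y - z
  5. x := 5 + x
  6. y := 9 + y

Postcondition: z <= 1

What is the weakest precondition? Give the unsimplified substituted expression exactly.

post: z <= 1
stmt 6: y := 9 + y  -- replace 0 occurrence(s) of y with (9 + y)
  => z <= 1
stmt 5: x := 5 + x  -- replace 0 occurrence(s) of x with (5 + x)
  => z <= 1
stmt 4: x := y - z  -- replace 0 occurrence(s) of x with (y - z)
  => z <= 1
stmt 3: z := z - z  -- replace 1 occurrence(s) of z with (z - z)
  => ( z - z ) <= 1
stmt 2: z := z + 3  -- replace 2 occurrence(s) of z with (z + 3)
  => ( ( z + 3 ) - ( z + 3 ) ) <= 1
stmt 1: x := y - 1  -- replace 0 occurrence(s) of x with (y - 1)
  => ( ( z + 3 ) - ( z + 3 ) ) <= 1

Answer: ( ( z + 3 ) - ( z + 3 ) ) <= 1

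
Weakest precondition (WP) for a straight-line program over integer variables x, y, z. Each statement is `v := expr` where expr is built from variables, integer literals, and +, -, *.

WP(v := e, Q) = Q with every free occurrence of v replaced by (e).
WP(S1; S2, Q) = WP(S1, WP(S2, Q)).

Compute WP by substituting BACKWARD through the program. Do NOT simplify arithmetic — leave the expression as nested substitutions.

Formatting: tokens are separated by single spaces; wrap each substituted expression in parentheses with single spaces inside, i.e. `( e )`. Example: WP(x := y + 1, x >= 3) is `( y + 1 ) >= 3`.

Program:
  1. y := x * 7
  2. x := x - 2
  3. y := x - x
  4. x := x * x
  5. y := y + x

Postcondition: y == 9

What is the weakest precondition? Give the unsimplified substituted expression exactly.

post: y == 9
stmt 5: y := y + x  -- replace 1 occurrence(s) of y with (y + x)
  => ( y + x ) == 9
stmt 4: x := x * x  -- replace 1 occurrence(s) of x with (x * x)
  => ( y + ( x * x ) ) == 9
stmt 3: y := x - x  -- replace 1 occurrence(s) of y with (x - x)
  => ( ( x - x ) + ( x * x ) ) == 9
stmt 2: x := x - 2  -- replace 4 occurrence(s) of x with (x - 2)
  => ( ( ( x - 2 ) - ( x - 2 ) ) + ( ( x - 2 ) * ( x - 2 ) ) ) == 9
stmt 1: y := x * 7  -- replace 0 occurrence(s) of y with (x * 7)
  => ( ( ( x - 2 ) - ( x - 2 ) ) + ( ( x - 2 ) * ( x - 2 ) ) ) == 9

Answer: ( ( ( x - 2 ) - ( x - 2 ) ) + ( ( x - 2 ) * ( x - 2 ) ) ) == 9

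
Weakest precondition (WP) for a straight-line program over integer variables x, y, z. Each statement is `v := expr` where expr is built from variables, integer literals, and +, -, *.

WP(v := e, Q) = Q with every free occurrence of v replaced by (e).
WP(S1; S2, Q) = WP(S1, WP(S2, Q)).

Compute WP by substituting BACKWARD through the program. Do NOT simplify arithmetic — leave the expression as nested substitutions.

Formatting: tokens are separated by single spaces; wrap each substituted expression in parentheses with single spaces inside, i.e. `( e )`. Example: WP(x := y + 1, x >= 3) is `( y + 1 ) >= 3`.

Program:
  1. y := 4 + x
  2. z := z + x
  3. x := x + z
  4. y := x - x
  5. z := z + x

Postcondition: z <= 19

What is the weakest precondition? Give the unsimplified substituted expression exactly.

post: z <= 19
stmt 5: z := z + x  -- replace 1 occurrence(s) of z with (z + x)
  => ( z + x ) <= 19
stmt 4: y := x - x  -- replace 0 occurrence(s) of y with (x - x)
  => ( z + x ) <= 19
stmt 3: x := x + z  -- replace 1 occurrence(s) of x with (x + z)
  => ( z + ( x + z ) ) <= 19
stmt 2: z := z + x  -- replace 2 occurrence(s) of z with (z + x)
  => ( ( z + x ) + ( x + ( z + x ) ) ) <= 19
stmt 1: y := 4 + x  -- replace 0 occurrence(s) of y with (4 + x)
  => ( ( z + x ) + ( x + ( z + x ) ) ) <= 19

Answer: ( ( z + x ) + ( x + ( z + x ) ) ) <= 19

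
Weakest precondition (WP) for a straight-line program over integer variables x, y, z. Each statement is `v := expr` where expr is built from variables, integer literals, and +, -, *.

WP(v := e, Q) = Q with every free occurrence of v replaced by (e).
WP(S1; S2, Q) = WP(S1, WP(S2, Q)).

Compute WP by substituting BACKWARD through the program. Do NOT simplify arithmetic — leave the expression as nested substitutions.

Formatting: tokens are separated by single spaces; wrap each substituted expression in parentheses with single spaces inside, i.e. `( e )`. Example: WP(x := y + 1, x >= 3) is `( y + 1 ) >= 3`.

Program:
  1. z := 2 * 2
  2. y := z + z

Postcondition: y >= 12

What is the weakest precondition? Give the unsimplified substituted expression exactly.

post: y >= 12
stmt 2: y := z + z  -- replace 1 occurrence(s) of y with (z + z)
  => ( z + z ) >= 12
stmt 1: z := 2 * 2  -- replace 2 occurrence(s) of z with (2 * 2)
  => ( ( 2 * 2 ) + ( 2 * 2 ) ) >= 12

Answer: ( ( 2 * 2 ) + ( 2 * 2 ) ) >= 12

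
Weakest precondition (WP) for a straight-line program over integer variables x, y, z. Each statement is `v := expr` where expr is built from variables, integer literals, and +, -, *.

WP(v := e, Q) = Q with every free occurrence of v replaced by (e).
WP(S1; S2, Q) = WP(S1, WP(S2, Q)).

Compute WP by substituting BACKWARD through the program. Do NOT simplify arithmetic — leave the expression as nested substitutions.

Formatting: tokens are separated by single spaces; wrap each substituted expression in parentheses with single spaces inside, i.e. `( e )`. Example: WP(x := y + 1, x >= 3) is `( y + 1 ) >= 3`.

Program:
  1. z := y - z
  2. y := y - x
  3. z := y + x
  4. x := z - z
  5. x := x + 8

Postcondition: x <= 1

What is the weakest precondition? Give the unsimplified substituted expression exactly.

post: x <= 1
stmt 5: x := x + 8  -- replace 1 occurrence(s) of x with (x + 8)
  => ( x + 8 ) <= 1
stmt 4: x := z - z  -- replace 1 occurrence(s) of x with (z - z)
  => ( ( z - z ) + 8 ) <= 1
stmt 3: z := y + x  -- replace 2 occurrence(s) of z with (y + x)
  => ( ( ( y + x ) - ( y + x ) ) + 8 ) <= 1
stmt 2: y := y - x  -- replace 2 occurrence(s) of y with (y - x)
  => ( ( ( ( y - x ) + x ) - ( ( y - x ) + x ) ) + 8 ) <= 1
stmt 1: z := y - z  -- replace 0 occurrence(s) of z with (y - z)
  => ( ( ( ( y - x ) + x ) - ( ( y - x ) + x ) ) + 8 ) <= 1

Answer: ( ( ( ( y - x ) + x ) - ( ( y - x ) + x ) ) + 8 ) <= 1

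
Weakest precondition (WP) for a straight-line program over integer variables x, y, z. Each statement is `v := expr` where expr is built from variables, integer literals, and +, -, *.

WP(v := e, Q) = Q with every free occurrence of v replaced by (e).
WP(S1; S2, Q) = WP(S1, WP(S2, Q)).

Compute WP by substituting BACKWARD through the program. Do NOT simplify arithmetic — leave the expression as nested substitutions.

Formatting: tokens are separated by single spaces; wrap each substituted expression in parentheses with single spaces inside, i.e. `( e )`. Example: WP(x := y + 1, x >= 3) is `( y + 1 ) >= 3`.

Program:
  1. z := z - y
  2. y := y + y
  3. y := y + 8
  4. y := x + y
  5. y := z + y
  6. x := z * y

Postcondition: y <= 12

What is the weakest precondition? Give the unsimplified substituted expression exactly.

post: y <= 12
stmt 6: x := z * y  -- replace 0 occurrence(s) of x with (z * y)
  => y <= 12
stmt 5: y := z + y  -- replace 1 occurrence(s) of y with (z + y)
  => ( z + y ) <= 12
stmt 4: y := x + y  -- replace 1 occurrence(s) of y with (x + y)
  => ( z + ( x + y ) ) <= 12
stmt 3: y := y + 8  -- replace 1 occurrence(s) of y with (y + 8)
  => ( z + ( x + ( y + 8 ) ) ) <= 12
stmt 2: y := y + y  -- replace 1 occurrence(s) of y with (y + y)
  => ( z + ( x + ( ( y + y ) + 8 ) ) ) <= 12
stmt 1: z := z - y  -- replace 1 occurrence(s) of z with (z - y)
  => ( ( z - y ) + ( x + ( ( y + y ) + 8 ) ) ) <= 12

Answer: ( ( z - y ) + ( x + ( ( y + y ) + 8 ) ) ) <= 12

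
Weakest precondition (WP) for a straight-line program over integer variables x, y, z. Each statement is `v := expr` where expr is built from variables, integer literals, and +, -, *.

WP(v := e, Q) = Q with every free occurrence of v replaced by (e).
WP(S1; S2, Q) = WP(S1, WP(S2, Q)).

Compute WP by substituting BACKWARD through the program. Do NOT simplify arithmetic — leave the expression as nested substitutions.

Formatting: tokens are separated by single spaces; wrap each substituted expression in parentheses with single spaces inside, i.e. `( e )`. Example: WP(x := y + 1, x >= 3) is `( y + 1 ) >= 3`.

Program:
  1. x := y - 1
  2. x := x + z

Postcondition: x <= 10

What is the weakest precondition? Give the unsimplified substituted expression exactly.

Answer: ( ( y - 1 ) + z ) <= 10

Derivation:
post: x <= 10
stmt 2: x := x + z  -- replace 1 occurrence(s) of x with (x + z)
  => ( x + z ) <= 10
stmt 1: x := y - 1  -- replace 1 occurrence(s) of x with (y - 1)
  => ( ( y - 1 ) + z ) <= 10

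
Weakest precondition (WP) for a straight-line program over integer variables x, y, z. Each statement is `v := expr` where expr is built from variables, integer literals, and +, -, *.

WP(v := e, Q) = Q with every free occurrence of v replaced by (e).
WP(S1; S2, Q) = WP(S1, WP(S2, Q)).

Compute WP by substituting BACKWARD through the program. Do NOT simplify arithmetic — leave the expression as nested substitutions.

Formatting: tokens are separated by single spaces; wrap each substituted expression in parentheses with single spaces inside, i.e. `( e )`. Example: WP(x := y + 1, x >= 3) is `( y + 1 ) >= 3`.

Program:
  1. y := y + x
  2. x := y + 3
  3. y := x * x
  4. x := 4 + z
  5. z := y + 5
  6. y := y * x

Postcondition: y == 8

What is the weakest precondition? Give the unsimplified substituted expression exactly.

post: y == 8
stmt 6: y := y * x  -- replace 1 occurrence(s) of y with (y * x)
  => ( y * x ) == 8
stmt 5: z := y + 5  -- replace 0 occurrence(s) of z with (y + 5)
  => ( y * x ) == 8
stmt 4: x := 4 + z  -- replace 1 occurrence(s) of x with (4 + z)
  => ( y * ( 4 + z ) ) == 8
stmt 3: y := x * x  -- replace 1 occurrence(s) of y with (x * x)
  => ( ( x * x ) * ( 4 + z ) ) == 8
stmt 2: x := y + 3  -- replace 2 occurrence(s) of x with (y + 3)
  => ( ( ( y + 3 ) * ( y + 3 ) ) * ( 4 + z ) ) == 8
stmt 1: y := y + x  -- replace 2 occurrence(s) of y with (y + x)
  => ( ( ( ( y + x ) + 3 ) * ( ( y + x ) + 3 ) ) * ( 4 + z ) ) == 8

Answer: ( ( ( ( y + x ) + 3 ) * ( ( y + x ) + 3 ) ) * ( 4 + z ) ) == 8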